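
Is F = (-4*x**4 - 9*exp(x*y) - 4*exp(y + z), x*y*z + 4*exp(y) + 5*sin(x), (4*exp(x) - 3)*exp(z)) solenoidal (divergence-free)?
No, ∇·F = -16*x**3 + x*z - 9*y*exp(x*y) + (4*exp(x) - 3)*exp(z) + 4*exp(y)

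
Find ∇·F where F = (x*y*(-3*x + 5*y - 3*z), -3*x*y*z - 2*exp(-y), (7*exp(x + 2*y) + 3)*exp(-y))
-6*x*y - 3*x*z + 5*y**2 - 3*y*z + 2*exp(-y)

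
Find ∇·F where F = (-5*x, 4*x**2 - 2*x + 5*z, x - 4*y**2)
-5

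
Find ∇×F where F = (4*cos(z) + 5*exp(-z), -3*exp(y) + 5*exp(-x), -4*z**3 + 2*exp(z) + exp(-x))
(0, -4*sin(z) - 5*exp(-z) + exp(-x), -5*exp(-x))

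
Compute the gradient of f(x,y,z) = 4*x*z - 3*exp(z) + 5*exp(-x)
(4*z - 5*exp(-x), 0, 4*x - 3*exp(z))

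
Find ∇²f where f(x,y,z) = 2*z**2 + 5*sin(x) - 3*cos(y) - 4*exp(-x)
-5*sin(x) + 3*cos(y) + 4 - 4*exp(-x)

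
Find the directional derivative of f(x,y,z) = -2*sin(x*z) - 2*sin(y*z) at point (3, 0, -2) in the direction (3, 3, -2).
6*sqrt(22)*(1 + 2*cos(6))/11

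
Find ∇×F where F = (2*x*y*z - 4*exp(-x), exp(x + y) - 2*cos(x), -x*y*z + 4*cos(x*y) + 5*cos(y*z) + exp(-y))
(-x*z - 4*x*sin(x*y) - 5*z*sin(y*z) - exp(-y), y*(2*x + z + 4*sin(x*y)), -2*x*z + exp(x + y) + 2*sin(x))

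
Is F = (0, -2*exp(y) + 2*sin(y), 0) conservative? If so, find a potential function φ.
Yes, F is conservative. φ = -2*exp(y) - 2*cos(y)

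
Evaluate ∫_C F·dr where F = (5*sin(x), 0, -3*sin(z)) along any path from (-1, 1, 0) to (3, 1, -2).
-3 + 3*cos(2) + 5*cos(1) - 5*cos(3)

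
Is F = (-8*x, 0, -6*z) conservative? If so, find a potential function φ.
Yes, F is conservative. φ = -4*x**2 - 3*z**2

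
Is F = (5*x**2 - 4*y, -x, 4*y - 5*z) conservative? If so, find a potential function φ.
No, ∇×F = (4, 0, 3) ≠ 0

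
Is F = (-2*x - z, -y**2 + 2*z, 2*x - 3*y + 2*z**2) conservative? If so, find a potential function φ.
No, ∇×F = (-5, -3, 0) ≠ 0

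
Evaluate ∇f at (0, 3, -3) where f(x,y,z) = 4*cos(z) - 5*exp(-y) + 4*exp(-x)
(-4, 5*exp(-3), 4*sin(3))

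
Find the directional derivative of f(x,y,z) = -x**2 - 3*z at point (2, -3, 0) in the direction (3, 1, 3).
-21*sqrt(19)/19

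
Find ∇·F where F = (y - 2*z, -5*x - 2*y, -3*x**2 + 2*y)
-2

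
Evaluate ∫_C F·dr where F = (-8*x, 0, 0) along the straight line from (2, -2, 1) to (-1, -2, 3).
12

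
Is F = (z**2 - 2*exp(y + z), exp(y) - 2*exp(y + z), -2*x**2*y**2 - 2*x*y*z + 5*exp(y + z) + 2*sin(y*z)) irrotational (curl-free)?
No, ∇×F = (-4*x**2*y - 2*x*z + 2*z*cos(y*z) + 7*exp(y + z), 4*x*y**2 + 2*y*z + 2*z - 2*exp(y + z), 2*exp(y + z))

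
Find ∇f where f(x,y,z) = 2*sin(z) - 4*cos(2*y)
(0, 8*sin(2*y), 2*cos(z))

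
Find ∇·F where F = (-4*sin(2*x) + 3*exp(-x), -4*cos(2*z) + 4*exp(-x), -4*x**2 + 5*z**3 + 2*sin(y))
15*z**2 - 8*cos(2*x) - 3*exp(-x)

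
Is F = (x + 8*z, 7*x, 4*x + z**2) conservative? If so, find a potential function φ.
No, ∇×F = (0, 4, 7) ≠ 0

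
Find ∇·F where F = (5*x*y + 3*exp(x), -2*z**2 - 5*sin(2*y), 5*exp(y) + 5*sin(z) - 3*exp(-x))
5*y + 3*exp(x) - 10*cos(2*y) + 5*cos(z)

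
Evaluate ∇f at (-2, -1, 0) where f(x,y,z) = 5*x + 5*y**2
(5, -10, 0)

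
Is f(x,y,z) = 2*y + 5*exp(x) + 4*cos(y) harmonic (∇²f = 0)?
No, ∇²f = 5*exp(x) - 4*cos(y)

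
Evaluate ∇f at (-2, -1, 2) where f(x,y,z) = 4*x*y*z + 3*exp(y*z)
(-8, -16 + 6*exp(-2), 8 - 3*exp(-2))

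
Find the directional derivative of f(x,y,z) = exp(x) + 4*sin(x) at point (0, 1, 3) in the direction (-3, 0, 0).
-5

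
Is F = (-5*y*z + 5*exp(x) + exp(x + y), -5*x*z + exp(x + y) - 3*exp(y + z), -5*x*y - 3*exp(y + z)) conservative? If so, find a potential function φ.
Yes, F is conservative. φ = -5*x*y*z + 5*exp(x) + exp(x + y) - 3*exp(y + z)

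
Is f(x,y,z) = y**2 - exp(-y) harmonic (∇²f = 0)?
No, ∇²f = 2 - exp(-y)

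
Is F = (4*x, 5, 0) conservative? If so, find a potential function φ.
Yes, F is conservative. φ = 2*x**2 + 5*y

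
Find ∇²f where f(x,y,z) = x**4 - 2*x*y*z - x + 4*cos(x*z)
-4*x**2*cos(x*z) + 12*x**2 - 4*z**2*cos(x*z)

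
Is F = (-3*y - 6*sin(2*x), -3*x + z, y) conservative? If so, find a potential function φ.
Yes, F is conservative. φ = -3*x*y + y*z + 3*cos(2*x)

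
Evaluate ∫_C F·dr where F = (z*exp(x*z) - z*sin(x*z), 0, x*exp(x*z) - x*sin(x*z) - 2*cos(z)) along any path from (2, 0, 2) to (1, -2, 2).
-exp(4) + cos(2) - cos(4) + exp(2)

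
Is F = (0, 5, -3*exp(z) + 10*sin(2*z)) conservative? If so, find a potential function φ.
Yes, F is conservative. φ = 5*y - 3*exp(z) - 5*cos(2*z)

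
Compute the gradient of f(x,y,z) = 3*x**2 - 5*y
(6*x, -5, 0)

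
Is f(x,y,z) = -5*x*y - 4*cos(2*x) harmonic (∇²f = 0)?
No, ∇²f = 16*cos(2*x)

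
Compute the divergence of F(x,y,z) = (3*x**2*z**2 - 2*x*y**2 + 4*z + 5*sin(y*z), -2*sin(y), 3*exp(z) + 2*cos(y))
6*x*z**2 - 2*y**2 + 3*exp(z) - 2*cos(y)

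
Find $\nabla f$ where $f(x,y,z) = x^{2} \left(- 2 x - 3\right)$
(6*x*(-x - 1), 0, 0)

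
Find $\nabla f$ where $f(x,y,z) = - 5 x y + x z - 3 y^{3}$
(-5*y + z, -5*x - 9*y**2, x)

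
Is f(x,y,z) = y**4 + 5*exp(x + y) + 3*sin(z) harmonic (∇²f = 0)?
No, ∇²f = 12*y**2 + 10*exp(x + y) - 3*sin(z)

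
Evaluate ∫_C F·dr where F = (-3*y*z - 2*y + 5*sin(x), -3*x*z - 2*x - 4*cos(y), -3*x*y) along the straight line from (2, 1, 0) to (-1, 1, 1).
-5*cos(1) + 5*cos(2) + 9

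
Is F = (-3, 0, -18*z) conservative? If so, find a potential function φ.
Yes, F is conservative. φ = -3*x - 9*z**2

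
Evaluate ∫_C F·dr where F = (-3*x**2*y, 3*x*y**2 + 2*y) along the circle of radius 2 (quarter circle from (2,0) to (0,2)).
4 + 6*pi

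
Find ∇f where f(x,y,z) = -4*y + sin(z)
(0, -4, cos(z))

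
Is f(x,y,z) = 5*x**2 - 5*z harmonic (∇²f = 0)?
No, ∇²f = 10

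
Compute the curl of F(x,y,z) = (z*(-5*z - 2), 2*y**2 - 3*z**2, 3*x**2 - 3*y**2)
(-6*y + 6*z, -6*x - 10*z - 2, 0)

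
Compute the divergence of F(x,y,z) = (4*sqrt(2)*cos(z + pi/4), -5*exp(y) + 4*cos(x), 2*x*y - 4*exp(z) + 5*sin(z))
-5*exp(y) - 4*exp(z) + 5*cos(z)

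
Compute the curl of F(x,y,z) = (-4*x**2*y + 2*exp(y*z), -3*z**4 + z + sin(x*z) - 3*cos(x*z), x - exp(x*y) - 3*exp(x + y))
(-x*exp(x*y) - 3*x*sin(x*z) - x*cos(x*z) + 12*z**3 - 3*exp(x + y) - 1, y*exp(x*y) + 2*y*exp(y*z) + 3*exp(x + y) - 1, 4*x**2 - 2*z*exp(y*z) + 3*z*sin(x*z) + z*cos(x*z))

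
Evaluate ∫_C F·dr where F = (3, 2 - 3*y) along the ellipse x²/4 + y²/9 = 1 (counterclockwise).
0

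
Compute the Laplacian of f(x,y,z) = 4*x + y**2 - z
2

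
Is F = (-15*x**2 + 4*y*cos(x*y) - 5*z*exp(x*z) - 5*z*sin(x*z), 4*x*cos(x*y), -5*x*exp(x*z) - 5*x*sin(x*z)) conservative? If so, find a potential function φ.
Yes, F is conservative. φ = -5*x**3 - 5*exp(x*z) + 4*sin(x*y) + 5*cos(x*z)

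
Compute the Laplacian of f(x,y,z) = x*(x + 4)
2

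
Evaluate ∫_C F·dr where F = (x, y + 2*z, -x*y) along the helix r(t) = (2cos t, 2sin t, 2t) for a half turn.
-16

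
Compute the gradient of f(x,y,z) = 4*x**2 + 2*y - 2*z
(8*x, 2, -2)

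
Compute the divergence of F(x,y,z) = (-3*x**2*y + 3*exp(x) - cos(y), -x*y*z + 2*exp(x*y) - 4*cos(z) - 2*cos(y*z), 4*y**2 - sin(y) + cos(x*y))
-6*x*y - x*z + 2*x*exp(x*y) + 2*z*sin(y*z) + 3*exp(x)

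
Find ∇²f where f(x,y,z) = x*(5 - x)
-2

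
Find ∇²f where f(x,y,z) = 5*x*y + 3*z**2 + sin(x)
6 - sin(x)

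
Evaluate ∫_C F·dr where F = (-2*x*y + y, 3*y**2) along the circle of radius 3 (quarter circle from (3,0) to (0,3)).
45 - 9*pi/4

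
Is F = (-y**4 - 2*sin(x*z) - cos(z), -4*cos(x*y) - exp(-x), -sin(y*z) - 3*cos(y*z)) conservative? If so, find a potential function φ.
No, ∇×F = (z*(3*sin(y*z) - cos(y*z)), -2*x*cos(x*z) + sin(z), 4*y**3 + 4*y*sin(x*y) + exp(-x)) ≠ 0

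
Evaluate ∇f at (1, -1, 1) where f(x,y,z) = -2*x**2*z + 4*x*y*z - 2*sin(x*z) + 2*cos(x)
(-8 - 2*sqrt(2)*sin(pi/4 + 1), 4, -6 - 2*cos(1))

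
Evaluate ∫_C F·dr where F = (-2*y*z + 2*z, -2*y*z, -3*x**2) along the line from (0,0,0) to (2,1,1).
-4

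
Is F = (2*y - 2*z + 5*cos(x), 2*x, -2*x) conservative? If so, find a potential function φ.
Yes, F is conservative. φ = 2*x*y - 2*x*z + 5*sin(x)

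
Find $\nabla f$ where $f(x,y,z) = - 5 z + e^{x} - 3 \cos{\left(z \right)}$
(exp(x), 0, 3*sin(z) - 5)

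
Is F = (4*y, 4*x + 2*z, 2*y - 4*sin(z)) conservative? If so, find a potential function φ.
Yes, F is conservative. φ = 4*x*y + 2*y*z + 4*cos(z)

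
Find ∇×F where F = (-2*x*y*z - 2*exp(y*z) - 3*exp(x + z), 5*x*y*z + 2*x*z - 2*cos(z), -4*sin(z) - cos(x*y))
(-5*x*y + x*sin(x*y) - 2*x - 2*sin(z), -2*x*y - 2*y*exp(y*z) - y*sin(x*y) - 3*exp(x + z), z*(2*x + 5*y + 2*exp(y*z) + 2))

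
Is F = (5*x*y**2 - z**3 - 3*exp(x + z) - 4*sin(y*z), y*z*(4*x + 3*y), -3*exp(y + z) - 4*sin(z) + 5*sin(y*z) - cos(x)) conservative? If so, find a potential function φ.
No, ∇×F = (-y*(4*x + 3*y) + 5*z*cos(y*z) - 3*exp(y + z), -4*y*cos(y*z) - 3*z**2 - 3*exp(x + z) - sin(x), -10*x*y + 4*y*z + 4*z*cos(y*z)) ≠ 0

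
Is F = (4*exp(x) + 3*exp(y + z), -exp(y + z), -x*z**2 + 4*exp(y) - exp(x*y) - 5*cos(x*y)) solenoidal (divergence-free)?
No, ∇·F = -2*x*z + 4*exp(x) - exp(y + z)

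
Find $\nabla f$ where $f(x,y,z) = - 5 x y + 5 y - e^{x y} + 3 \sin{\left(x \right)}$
(-y*exp(x*y) - 5*y + 3*cos(x), -x*exp(x*y) - 5*x + 5, 0)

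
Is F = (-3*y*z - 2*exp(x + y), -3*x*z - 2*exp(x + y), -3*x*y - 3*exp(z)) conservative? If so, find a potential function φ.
Yes, F is conservative. φ = -3*x*y*z - 3*exp(z) - 2*exp(x + y)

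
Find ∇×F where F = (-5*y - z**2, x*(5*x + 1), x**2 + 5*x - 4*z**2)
(0, -2*x - 2*z - 5, 10*x + 6)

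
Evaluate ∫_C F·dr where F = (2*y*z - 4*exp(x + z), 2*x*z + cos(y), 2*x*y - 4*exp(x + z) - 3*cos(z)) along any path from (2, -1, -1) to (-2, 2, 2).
-24 - 2*sin(2) - 2*sin(1) + 4*E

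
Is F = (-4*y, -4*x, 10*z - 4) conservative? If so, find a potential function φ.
Yes, F is conservative. φ = -4*x*y + 5*z**2 - 4*z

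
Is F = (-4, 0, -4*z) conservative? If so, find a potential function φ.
Yes, F is conservative. φ = -4*x - 2*z**2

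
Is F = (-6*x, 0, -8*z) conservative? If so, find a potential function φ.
Yes, F is conservative. φ = -3*x**2 - 4*z**2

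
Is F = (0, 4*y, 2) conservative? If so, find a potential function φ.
Yes, F is conservative. φ = 2*y**2 + 2*z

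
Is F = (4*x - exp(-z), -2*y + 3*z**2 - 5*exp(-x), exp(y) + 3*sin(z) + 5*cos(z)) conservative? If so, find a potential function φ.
No, ∇×F = (-6*z + exp(y), exp(-z), 5*exp(-x)) ≠ 0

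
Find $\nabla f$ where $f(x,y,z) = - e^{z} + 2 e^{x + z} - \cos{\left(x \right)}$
(2*exp(x + z) + sin(x), 0, -exp(z) + 2*exp(x + z))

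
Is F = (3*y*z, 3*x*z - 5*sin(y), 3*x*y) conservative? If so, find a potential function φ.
Yes, F is conservative. φ = 3*x*y*z + 5*cos(y)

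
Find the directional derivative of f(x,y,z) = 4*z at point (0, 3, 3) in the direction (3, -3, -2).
-4*sqrt(22)/11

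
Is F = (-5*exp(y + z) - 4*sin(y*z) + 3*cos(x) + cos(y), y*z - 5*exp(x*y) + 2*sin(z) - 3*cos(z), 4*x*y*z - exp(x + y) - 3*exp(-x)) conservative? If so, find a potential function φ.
No, ∇×F = (4*x*z - y - exp(x + y) - 3*sin(z) - 2*cos(z), ((-4*y*z - 4*y*cos(y*z) + exp(x + y) - 5*exp(y + z))*exp(x) - 3)*exp(-x), -5*y*exp(x*y) + 4*z*cos(y*z) + 5*exp(y + z) + sin(y)) ≠ 0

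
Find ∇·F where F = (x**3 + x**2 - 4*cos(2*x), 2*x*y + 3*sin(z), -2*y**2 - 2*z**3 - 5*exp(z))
3*x**2 + 4*x - 6*z**2 - 5*exp(z) + 8*sin(2*x)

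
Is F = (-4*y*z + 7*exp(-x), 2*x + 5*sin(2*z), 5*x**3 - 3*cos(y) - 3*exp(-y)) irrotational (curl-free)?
No, ∇×F = (3*sin(y) - 10*cos(2*z) + 3*exp(-y), -15*x**2 - 4*y, 4*z + 2)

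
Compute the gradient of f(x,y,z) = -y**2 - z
(0, -2*y, -1)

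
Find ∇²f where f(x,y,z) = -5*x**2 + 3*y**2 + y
-4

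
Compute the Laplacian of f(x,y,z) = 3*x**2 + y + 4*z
6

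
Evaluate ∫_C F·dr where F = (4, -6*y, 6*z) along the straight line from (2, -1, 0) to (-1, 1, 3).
15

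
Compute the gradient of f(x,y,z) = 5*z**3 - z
(0, 0, 15*z**2 - 1)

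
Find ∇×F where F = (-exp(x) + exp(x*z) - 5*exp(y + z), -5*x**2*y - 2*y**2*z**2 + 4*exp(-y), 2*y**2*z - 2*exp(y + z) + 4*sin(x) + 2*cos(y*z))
(4*y**2*z + 4*y*z - 2*z*sin(y*z) - 2*exp(y + z), x*exp(x*z) - 5*exp(y + z) - 4*cos(x), -10*x*y + 5*exp(y + z))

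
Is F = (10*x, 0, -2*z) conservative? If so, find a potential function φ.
Yes, F is conservative. φ = 5*x**2 - z**2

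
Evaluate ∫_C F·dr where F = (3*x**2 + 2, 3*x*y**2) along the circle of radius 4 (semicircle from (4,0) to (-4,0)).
-144 + 96*pi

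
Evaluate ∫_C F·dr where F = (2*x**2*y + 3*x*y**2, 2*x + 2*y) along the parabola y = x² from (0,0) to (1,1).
97/30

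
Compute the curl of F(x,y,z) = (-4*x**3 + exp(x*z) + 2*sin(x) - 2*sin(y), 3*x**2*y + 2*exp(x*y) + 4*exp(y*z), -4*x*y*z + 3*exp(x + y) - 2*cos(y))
(-4*x*z - 4*y*exp(y*z) + 3*exp(x + y) + 2*sin(y), x*exp(x*z) + 4*y*z - 3*exp(x + y), 6*x*y + 2*y*exp(x*y) + 2*cos(y))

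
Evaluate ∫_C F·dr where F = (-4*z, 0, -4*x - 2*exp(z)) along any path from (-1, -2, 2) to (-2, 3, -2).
-24 + 4*sinh(2)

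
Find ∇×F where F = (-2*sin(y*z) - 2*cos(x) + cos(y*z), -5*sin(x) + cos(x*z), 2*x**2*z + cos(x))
(x*sin(x*z), -4*x*z - y*sin(y*z) - 2*y*cos(y*z) + sin(x), -z*sin(x*z) + z*sin(y*z) + 2*z*cos(y*z) - 5*cos(x))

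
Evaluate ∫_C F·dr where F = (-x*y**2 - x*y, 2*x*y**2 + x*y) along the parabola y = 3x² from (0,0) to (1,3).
2349/140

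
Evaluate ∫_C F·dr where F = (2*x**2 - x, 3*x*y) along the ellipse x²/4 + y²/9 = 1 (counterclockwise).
0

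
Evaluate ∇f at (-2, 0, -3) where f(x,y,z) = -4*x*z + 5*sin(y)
(12, 5, 8)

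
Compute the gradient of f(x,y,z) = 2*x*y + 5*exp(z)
(2*y, 2*x, 5*exp(z))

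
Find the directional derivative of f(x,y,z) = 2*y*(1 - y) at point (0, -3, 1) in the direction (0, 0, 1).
0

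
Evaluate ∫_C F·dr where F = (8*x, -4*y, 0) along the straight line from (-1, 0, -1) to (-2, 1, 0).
10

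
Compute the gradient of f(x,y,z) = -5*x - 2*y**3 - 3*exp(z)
(-5, -6*y**2, -3*exp(z))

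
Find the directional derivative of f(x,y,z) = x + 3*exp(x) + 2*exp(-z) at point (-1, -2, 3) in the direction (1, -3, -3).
sqrt(19)*(6 + (E + 3)*exp(2))*exp(-3)/19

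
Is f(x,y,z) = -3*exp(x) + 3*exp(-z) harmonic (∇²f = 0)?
No, ∇²f = -3*exp(x) + 3*exp(-z)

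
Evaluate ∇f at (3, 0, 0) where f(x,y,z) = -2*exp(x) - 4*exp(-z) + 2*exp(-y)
(-2*exp(3), -2, 4)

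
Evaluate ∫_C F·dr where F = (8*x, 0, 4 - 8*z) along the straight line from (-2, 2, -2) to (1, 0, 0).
12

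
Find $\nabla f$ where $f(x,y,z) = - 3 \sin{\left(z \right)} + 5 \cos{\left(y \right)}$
(0, -5*sin(y), -3*cos(z))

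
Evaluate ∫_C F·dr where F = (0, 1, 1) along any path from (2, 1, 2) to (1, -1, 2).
-2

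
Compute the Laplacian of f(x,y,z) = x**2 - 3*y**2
-4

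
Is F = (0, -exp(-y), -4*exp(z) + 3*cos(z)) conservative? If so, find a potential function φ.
Yes, F is conservative. φ = -4*exp(z) + 3*sin(z) + exp(-y)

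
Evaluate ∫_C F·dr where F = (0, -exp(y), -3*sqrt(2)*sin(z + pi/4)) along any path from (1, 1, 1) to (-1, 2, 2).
-exp(2) + 3*sqrt(2)*cos(pi/4 + 2) - 3*sqrt(2)*cos(pi/4 + 1) + E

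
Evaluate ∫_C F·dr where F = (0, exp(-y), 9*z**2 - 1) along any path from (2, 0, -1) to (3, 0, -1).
0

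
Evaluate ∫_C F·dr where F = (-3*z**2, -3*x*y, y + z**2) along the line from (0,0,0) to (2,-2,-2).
-50/3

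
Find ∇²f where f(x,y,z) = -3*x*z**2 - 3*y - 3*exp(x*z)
-3*x*(x*exp(x*z) + 2) - 3*z**2*exp(x*z)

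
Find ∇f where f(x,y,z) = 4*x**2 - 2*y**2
(8*x, -4*y, 0)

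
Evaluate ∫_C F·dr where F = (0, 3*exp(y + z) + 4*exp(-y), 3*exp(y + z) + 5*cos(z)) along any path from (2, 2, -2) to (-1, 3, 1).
-3 - 4*exp(-3) + 4*exp(-2) + 5*sin(1) + 5*sin(2) + 3*exp(4)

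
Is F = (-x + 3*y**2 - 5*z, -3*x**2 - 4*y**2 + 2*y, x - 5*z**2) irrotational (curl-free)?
No, ∇×F = (0, -6, -6*x - 6*y)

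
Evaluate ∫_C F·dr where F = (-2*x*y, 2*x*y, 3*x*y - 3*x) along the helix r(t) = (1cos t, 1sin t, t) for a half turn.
4/3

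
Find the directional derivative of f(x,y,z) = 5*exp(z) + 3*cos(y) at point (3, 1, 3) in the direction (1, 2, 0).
-6*sqrt(5)*sin(1)/5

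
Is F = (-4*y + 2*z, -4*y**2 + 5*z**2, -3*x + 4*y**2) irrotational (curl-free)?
No, ∇×F = (8*y - 10*z, 5, 4)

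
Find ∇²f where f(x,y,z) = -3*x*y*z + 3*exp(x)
3*exp(x)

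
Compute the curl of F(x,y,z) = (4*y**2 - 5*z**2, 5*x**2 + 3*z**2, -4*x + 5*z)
(-6*z, 4 - 10*z, 10*x - 8*y)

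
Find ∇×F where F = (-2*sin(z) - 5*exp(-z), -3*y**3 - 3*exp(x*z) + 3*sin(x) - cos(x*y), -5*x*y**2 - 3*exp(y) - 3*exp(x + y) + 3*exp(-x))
(-10*x*y + 3*x*exp(x*z) - 3*exp(y) - 3*exp(x + y), 5*y**2 + 3*exp(x + y) - 2*cos(z) + 5*exp(-z) + 3*exp(-x), y*sin(x*y) - 3*z*exp(x*z) + 3*cos(x))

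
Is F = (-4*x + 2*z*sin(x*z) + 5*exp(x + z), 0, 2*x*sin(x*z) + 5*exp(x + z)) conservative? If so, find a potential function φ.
Yes, F is conservative. φ = -2*x**2 + 5*exp(x + z) - 2*cos(x*z)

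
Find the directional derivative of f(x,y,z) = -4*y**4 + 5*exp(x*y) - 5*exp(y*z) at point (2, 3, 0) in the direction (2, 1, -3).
sqrt(14)*(-387 + 40*exp(6))/14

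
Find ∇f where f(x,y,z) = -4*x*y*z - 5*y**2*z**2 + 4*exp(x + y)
(-4*y*z + 4*exp(x + y), -4*x*z - 10*y*z**2 + 4*exp(x + y), 2*y*(-2*x - 5*y*z))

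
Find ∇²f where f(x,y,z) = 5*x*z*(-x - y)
-10*z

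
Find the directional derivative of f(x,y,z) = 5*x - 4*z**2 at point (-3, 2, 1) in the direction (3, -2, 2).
-sqrt(17)/17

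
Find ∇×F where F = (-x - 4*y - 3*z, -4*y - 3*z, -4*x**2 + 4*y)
(7, 8*x - 3, 4)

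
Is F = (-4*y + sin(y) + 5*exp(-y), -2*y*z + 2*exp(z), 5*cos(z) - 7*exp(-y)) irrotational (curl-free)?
No, ∇×F = (2*y - 2*exp(z) + 7*exp(-y), 0, -cos(y) + 4 + 5*exp(-y))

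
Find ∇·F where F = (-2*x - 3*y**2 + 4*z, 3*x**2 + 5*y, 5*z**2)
10*z + 3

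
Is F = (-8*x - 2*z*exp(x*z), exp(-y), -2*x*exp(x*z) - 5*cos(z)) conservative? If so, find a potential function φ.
Yes, F is conservative. φ = -4*x**2 - 2*exp(x*z) - 5*sin(z) - exp(-y)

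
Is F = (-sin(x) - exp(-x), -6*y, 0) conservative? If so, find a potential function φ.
Yes, F is conservative. φ = -3*y**2 + cos(x) + exp(-x)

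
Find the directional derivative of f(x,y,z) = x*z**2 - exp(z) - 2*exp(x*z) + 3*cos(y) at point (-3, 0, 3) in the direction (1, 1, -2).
sqrt(6)*(-18 + 2*exp(12) + 45*exp(9))*exp(-9)/6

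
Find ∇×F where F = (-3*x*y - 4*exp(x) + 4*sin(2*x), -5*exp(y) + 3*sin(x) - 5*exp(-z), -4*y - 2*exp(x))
(-4 - 5*exp(-z), 2*exp(x), 3*x + 3*cos(x))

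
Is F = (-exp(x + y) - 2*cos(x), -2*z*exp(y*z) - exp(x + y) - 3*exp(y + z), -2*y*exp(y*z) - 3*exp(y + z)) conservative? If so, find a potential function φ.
Yes, F is conservative. φ = -2*exp(y*z) - exp(x + y) - 3*exp(y + z) - 2*sin(x)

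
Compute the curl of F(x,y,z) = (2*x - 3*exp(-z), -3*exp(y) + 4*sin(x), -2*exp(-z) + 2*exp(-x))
(0, 3*exp(-z) + 2*exp(-x), 4*cos(x))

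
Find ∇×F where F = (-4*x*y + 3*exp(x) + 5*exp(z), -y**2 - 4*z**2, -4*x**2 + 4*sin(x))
(8*z, 8*x + 5*exp(z) - 4*cos(x), 4*x)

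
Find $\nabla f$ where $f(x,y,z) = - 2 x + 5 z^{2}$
(-2, 0, 10*z)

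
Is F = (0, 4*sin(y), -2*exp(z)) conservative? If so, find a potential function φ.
Yes, F is conservative. φ = -2*exp(z) - 4*cos(y)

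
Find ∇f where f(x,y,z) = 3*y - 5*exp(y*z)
(0, -5*z*exp(y*z) + 3, -5*y*exp(y*z))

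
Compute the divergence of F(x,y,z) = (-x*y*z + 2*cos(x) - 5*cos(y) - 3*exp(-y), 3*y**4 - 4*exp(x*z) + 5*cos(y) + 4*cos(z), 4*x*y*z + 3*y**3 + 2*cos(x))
4*x*y + 12*y**3 - y*z - 2*sin(x) - 5*sin(y)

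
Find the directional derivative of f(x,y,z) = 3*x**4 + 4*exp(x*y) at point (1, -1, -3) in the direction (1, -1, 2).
sqrt(6)*(-4/3 + 2*E)*exp(-1)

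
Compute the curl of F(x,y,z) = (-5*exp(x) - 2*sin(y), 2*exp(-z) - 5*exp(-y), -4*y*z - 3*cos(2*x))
(-4*z + 2*exp(-z), -6*sin(2*x), 2*cos(y))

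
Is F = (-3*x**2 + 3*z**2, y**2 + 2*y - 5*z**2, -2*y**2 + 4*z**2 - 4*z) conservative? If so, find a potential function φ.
No, ∇×F = (-4*y + 10*z, 6*z, 0) ≠ 0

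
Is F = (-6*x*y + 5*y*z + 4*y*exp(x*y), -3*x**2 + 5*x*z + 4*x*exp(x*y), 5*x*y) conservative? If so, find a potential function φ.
Yes, F is conservative. φ = -3*x**2*y + 5*x*y*z + 4*exp(x*y)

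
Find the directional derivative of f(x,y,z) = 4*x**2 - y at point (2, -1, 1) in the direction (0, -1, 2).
sqrt(5)/5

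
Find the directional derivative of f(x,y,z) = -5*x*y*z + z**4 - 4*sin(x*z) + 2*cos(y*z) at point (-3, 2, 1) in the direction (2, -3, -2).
sqrt(17)*(-133 + 14*sin(2) - 32*cos(3))/17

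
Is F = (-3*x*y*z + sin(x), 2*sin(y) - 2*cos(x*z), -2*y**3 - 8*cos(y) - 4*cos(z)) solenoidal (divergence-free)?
No, ∇·F = -3*y*z + 4*sin(z) + cos(x) + 2*cos(y)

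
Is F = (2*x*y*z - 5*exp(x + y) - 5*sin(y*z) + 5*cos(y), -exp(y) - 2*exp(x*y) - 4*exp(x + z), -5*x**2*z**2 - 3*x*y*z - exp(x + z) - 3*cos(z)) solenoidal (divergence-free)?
No, ∇·F = -10*x**2*z - 3*x*y - 2*x*exp(x*y) + 2*y*z - exp(y) - 5*exp(x + y) - exp(x + z) + 3*sin(z)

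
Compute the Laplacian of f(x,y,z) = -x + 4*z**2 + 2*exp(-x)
8 + 2*exp(-x)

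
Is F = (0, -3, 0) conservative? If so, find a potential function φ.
Yes, F is conservative. φ = -3*y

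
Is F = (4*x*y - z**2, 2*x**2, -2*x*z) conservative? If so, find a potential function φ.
Yes, F is conservative. φ = x*(2*x*y - z**2)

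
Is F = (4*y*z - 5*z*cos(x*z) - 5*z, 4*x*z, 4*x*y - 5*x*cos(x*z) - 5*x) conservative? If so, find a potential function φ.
Yes, F is conservative. φ = 4*x*y*z - 5*x*z - 5*sin(x*z)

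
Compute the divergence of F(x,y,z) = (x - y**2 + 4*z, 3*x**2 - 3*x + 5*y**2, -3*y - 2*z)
10*y - 1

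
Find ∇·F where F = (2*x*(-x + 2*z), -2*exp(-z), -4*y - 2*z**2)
-4*x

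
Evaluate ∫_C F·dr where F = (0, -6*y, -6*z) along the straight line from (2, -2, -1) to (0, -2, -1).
0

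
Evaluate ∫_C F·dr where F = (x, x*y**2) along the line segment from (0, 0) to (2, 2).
6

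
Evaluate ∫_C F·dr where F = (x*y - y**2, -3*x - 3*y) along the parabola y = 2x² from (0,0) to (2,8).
-728/5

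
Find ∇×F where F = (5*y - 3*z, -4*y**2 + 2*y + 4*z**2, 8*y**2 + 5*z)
(16*y - 8*z, -3, -5)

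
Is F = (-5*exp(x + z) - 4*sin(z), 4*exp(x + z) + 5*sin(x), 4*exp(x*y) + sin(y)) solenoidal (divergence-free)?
No, ∇·F = -5*exp(x + z)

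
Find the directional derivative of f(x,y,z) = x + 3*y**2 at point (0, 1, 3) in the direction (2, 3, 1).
10*sqrt(14)/7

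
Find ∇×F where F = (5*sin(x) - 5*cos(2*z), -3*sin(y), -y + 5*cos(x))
(-1, 5*sin(x) + 10*sin(2*z), 0)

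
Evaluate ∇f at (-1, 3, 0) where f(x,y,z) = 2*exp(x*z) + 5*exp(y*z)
(0, 0, 13)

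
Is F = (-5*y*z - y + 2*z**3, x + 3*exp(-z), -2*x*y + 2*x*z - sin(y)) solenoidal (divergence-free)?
No, ∇·F = 2*x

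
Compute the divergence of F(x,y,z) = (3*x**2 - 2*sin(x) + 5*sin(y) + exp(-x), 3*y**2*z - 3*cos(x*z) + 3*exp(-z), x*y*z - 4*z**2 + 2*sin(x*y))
x*y + 6*x + 6*y*z - 8*z - 2*cos(x) - exp(-x)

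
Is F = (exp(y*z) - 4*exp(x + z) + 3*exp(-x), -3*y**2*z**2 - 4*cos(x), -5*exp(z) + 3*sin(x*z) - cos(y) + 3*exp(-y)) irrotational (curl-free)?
No, ∇×F = (6*y**2*z + sin(y) - 3*exp(-y), y*exp(y*z) - 3*z*cos(x*z) - 4*exp(x + z), -z*exp(y*z) + 4*sin(x))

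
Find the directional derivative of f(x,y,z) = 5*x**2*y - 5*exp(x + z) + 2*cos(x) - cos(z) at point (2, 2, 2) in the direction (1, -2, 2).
-5*exp(4)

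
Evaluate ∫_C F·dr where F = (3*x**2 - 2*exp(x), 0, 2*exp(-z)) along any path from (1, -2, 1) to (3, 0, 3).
-4*cosh(3) + 4*cosh(1) + 26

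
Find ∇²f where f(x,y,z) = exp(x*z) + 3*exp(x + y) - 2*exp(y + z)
x**2*exp(x*z) + z**2*exp(x*z) + 6*exp(x + y) - 4*exp(y + z)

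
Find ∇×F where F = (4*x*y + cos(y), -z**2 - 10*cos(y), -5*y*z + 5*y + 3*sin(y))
(-3*z + 3*cos(y) + 5, 0, -4*x + sin(y))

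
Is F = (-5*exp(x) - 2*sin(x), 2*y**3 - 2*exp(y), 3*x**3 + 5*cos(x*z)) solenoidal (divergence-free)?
No, ∇·F = -5*x*sin(x*z) + 6*y**2 - 5*exp(x) - 2*exp(y) - 2*cos(x)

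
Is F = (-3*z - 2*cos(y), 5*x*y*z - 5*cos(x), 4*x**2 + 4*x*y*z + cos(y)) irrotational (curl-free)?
No, ∇×F = (-5*x*y + 4*x*z - sin(y), -8*x - 4*y*z - 3, 5*y*z + 5*sin(x) - 2*sin(y))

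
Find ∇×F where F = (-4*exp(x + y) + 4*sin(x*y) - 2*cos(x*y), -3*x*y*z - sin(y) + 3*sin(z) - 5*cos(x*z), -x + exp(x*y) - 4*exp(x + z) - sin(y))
(3*x*y + x*exp(x*y) - 5*x*sin(x*z) - cos(y) - 3*cos(z), -y*exp(x*y) + 4*exp(x + z) + 1, -2*x*sin(x*y) - 4*x*cos(x*y) - 3*y*z + 5*z*sin(x*z) + 4*exp(x + y))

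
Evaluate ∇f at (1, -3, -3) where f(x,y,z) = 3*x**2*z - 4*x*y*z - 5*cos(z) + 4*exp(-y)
(-54, 12 - 4*exp(3), 15 - 5*sin(3))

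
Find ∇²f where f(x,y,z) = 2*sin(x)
-2*sin(x)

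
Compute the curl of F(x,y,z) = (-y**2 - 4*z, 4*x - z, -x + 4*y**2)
(8*y + 1, -3, 2*y + 4)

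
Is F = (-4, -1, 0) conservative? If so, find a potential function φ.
Yes, F is conservative. φ = -4*x - y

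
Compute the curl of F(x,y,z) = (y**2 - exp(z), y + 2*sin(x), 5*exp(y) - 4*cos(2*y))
(5*exp(y) + 8*sin(2*y), -exp(z), -2*y + 2*cos(x))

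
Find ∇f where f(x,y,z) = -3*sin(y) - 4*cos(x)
(4*sin(x), -3*cos(y), 0)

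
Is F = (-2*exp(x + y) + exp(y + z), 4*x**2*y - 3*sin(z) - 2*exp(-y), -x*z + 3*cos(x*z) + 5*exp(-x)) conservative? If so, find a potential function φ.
No, ∇×F = (3*cos(z), 3*z*sin(x*z) + z + exp(y + z) + 5*exp(-x), 8*x*y + 2*exp(x + y) - exp(y + z)) ≠ 0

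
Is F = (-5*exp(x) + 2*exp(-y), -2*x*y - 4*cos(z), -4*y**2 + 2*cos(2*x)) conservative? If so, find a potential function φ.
No, ∇×F = (-8*y - 4*sin(z), 4*sin(2*x), -2*y + 2*exp(-y)) ≠ 0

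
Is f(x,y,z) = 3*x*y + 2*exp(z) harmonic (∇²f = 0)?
No, ∇²f = 2*exp(z)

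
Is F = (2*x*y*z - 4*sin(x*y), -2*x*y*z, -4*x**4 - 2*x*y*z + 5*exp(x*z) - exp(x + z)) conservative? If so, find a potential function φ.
No, ∇×F = (2*x*(y - z), 16*x**3 + 2*x*y + 2*y*z - 5*z*exp(x*z) + exp(x + z), -2*x*z + 4*x*cos(x*y) - 2*y*z) ≠ 0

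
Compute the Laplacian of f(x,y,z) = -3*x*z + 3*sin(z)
-3*sin(z)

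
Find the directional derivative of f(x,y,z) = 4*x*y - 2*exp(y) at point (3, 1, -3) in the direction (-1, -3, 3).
2*sqrt(19)*(-20 + 3*E)/19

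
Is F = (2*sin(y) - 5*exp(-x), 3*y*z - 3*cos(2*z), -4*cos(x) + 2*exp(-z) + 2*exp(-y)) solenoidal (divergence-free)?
No, ∇·F = 3*z - 2*exp(-z) + 5*exp(-x)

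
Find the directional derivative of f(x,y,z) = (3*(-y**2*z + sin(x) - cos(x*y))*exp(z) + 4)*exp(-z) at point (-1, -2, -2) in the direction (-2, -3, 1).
sqrt(14)*(-4*exp(2) - 6*cos(1) + 21*sin(2) + 60)/14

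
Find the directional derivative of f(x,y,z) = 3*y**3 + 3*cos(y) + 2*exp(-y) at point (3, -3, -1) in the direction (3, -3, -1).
3*sqrt(19)*(-81 - 3*sin(3) + 2*exp(3))/19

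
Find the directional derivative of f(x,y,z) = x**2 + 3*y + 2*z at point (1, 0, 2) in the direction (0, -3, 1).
-7*sqrt(10)/10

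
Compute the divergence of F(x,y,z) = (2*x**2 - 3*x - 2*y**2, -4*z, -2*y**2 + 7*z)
4*x + 4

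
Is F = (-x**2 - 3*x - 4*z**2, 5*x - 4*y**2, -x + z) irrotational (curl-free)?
No, ∇×F = (0, 1 - 8*z, 5)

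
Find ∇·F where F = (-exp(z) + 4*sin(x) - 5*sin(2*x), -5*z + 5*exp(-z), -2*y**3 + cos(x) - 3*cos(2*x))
4*cos(x) - 10*cos(2*x)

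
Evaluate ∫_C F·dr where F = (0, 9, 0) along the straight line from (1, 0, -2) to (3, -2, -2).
-18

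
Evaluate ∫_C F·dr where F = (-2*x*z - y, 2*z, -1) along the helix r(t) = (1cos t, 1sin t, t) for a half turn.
-4 - pi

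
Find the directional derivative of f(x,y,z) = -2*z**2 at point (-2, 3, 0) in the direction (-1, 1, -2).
0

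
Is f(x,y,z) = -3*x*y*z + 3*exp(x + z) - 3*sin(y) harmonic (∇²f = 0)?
No, ∇²f = 6*exp(x + z) + 3*sin(y)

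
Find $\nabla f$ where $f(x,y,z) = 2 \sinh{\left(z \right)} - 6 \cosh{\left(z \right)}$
(0, 0, -6*sinh(z) + 2*cosh(z))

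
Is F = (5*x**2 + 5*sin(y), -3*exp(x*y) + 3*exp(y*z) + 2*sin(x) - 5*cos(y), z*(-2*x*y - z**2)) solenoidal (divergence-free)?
No, ∇·F = -2*x*y - 3*x*exp(x*y) + 10*x - 3*z**2 + 3*z*exp(y*z) + 5*sin(y)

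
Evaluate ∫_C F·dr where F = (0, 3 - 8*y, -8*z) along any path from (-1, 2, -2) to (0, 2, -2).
0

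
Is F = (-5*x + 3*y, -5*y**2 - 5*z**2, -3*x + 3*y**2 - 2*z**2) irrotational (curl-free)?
No, ∇×F = (6*y + 10*z, 3, -3)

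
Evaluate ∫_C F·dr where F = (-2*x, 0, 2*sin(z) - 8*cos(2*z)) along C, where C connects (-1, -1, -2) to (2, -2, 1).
-4*sin(2) - 3 - 2*cos(1) + 2*cos(2) - 4*sin(4)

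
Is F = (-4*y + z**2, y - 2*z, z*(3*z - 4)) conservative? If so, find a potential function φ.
No, ∇×F = (2, 2*z, 4) ≠ 0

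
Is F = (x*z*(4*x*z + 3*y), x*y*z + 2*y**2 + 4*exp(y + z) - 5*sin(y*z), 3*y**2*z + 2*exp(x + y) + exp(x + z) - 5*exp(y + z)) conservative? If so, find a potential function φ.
No, ∇×F = (-x*y + 6*y*z + 5*y*cos(y*z) + 2*exp(x + y) - 9*exp(y + z), 8*x**2*z + 3*x*y - 2*exp(x + y) - exp(x + z), z*(-3*x + y)) ≠ 0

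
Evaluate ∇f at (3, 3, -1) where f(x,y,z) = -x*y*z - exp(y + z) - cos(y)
(3, -exp(2) + sin(3) + 3, -9 - exp(2))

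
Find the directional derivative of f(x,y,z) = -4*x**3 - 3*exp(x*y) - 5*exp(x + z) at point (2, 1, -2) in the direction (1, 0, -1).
3*sqrt(2)*(-16 - exp(2))/2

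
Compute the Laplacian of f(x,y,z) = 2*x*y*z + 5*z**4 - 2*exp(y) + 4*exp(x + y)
60*z**2 - 2*exp(y) + 8*exp(x + y)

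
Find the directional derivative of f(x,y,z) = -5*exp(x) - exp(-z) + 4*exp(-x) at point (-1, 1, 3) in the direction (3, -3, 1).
sqrt(19)*(-12*exp(4) - 15*exp(2) + 1)*exp(-3)/19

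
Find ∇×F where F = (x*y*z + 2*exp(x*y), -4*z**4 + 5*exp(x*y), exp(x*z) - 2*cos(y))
(16*z**3 + 2*sin(y), x*y - z*exp(x*z), -x*z - 2*x*exp(x*y) + 5*y*exp(x*y))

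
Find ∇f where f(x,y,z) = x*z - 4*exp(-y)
(z, 4*exp(-y), x)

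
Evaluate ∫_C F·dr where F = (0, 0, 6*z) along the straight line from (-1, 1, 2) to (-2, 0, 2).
0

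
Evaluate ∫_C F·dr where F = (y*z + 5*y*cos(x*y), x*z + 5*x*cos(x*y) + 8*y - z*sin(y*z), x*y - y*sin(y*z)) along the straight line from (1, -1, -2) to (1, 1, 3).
cos(3) - cos(2) + 1 + 10*sin(1)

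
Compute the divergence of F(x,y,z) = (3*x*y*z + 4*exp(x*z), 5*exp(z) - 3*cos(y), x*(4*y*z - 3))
4*x*y + 3*y*z + 4*z*exp(x*z) + 3*sin(y)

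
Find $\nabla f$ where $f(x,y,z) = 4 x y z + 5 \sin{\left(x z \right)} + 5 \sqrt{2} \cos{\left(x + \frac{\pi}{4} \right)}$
(4*y*z + 5*z*cos(x*z) - 5*sqrt(2)*sin(x + pi/4), 4*x*z, x*(4*y + 5*cos(x*z)))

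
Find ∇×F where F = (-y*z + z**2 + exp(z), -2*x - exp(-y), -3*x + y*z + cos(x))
(z, -y + 2*z + exp(z) + sin(x) + 3, z - 2)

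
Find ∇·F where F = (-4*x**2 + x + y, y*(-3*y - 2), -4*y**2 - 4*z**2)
-8*x - 6*y - 8*z - 1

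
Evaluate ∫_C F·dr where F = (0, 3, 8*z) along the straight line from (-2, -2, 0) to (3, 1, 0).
9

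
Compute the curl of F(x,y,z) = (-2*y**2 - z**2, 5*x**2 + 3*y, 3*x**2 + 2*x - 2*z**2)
(0, -6*x - 2*z - 2, 10*x + 4*y)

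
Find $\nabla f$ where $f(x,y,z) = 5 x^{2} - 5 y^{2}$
(10*x, -10*y, 0)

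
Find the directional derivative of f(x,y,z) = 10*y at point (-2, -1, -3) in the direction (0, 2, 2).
5*sqrt(2)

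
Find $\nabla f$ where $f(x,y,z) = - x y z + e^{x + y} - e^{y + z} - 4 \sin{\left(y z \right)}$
(-y*z + exp(x + y), -x*z - 4*z*cos(y*z) + exp(x + y) - exp(y + z), -x*y - 4*y*cos(y*z) - exp(y + z))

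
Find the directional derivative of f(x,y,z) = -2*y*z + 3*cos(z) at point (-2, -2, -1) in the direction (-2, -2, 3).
sqrt(17)*(9*sin(1) + 8)/17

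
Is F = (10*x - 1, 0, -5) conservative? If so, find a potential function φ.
Yes, F is conservative. φ = 5*x**2 - x - 5*z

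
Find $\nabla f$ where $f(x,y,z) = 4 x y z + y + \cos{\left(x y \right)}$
(y*(4*z - sin(x*y)), 4*x*z - x*sin(x*y) + 1, 4*x*y)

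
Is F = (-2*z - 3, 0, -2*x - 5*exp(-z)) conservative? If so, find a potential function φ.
Yes, F is conservative. φ = -2*x*z - 3*x + 5*exp(-z)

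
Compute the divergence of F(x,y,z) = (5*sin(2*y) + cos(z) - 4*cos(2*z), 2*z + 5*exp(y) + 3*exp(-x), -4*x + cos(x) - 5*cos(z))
5*exp(y) + 5*sin(z)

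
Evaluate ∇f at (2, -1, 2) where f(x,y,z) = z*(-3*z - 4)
(0, 0, -16)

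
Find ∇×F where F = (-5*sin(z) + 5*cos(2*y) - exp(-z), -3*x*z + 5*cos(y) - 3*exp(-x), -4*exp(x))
(3*x, 4*exp(x) - 5*cos(z) + exp(-z), -3*z + 10*sin(2*y) + 3*exp(-x))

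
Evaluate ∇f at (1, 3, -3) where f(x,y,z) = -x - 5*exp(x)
(-5*E - 1, 0, 0)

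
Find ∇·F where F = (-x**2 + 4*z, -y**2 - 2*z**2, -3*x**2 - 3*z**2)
-2*x - 2*y - 6*z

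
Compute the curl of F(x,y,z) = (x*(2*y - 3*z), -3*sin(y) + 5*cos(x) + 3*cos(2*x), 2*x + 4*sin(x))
(0, -3*x - 4*cos(x) - 2, -2*x - 5*sin(x) - 6*sin(2*x))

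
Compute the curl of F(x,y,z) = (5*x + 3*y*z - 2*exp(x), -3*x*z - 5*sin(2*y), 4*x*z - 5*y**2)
(3*x - 10*y, 3*y - 4*z, -6*z)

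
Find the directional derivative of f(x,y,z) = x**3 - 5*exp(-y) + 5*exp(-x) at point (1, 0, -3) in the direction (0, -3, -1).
-3*sqrt(10)/2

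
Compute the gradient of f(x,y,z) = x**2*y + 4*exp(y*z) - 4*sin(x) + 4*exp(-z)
(2*x*y - 4*cos(x), x**2 + 4*z*exp(y*z), 4*y*exp(y*z) - 4*exp(-z))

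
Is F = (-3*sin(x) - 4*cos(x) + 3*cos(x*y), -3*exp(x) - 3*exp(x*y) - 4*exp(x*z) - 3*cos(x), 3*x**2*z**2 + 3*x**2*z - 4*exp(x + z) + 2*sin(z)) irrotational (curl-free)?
No, ∇×F = (4*x*exp(x*z), -6*x*z**2 - 6*x*z + 4*exp(x + z), 3*x*sin(x*y) - 3*y*exp(x*y) - 4*z*exp(x*z) - 3*exp(x) + 3*sin(x))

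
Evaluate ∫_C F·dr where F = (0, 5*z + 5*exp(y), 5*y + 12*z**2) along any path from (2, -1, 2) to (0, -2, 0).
-22 - 5*exp(-1) + 5*exp(-2)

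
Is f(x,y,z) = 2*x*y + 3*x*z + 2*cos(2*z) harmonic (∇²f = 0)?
No, ∇²f = -8*cos(2*z)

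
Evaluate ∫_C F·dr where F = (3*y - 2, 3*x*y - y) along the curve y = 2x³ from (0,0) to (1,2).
37/14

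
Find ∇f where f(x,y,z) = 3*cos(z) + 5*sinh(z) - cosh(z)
(0, 0, -3*sin(z) - sinh(z) + 5*cosh(z))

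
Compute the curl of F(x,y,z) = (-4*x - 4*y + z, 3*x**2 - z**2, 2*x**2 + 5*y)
(2*z + 5, 1 - 4*x, 6*x + 4)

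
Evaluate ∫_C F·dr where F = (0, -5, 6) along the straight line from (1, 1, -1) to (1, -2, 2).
33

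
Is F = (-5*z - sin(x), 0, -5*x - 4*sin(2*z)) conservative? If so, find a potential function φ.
Yes, F is conservative. φ = -5*x*z + cos(x) + 2*cos(2*z)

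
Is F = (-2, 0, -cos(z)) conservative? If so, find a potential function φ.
Yes, F is conservative. φ = -2*x - sin(z)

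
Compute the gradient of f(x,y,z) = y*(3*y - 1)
(0, 6*y - 1, 0)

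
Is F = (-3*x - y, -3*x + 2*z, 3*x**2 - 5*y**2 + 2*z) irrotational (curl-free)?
No, ∇×F = (-10*y - 2, -6*x, -2)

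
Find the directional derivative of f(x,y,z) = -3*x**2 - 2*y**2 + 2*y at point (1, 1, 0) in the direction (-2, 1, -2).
10/3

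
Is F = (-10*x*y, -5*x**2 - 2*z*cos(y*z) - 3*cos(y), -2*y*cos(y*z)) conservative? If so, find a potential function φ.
Yes, F is conservative. φ = -5*x**2*y - 3*sin(y) - 2*sin(y*z)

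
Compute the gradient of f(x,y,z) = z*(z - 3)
(0, 0, 2*z - 3)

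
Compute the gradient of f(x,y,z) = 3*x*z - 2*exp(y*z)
(3*z, -2*z*exp(y*z), 3*x - 2*y*exp(y*z))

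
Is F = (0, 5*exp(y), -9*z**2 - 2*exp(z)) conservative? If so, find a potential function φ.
Yes, F is conservative. φ = -3*z**3 + 5*exp(y) - 2*exp(z)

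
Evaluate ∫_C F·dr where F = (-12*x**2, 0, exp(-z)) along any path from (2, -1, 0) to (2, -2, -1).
1 - E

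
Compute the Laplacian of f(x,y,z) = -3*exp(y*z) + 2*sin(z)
-3*y**2*exp(y*z) - 3*z**2*exp(y*z) - 2*sin(z)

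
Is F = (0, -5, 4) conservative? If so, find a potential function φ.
Yes, F is conservative. φ = -5*y + 4*z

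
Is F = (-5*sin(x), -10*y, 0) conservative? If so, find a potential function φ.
Yes, F is conservative. φ = -5*y**2 + 5*cos(x)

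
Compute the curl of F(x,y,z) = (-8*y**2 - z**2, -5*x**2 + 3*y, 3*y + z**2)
(3, -2*z, -10*x + 16*y)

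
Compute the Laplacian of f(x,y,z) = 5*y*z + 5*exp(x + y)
10*exp(x + y)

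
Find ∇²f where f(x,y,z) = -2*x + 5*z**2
10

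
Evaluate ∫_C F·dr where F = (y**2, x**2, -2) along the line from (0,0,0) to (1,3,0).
4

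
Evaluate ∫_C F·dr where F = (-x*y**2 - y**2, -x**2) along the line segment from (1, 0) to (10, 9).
-9837/4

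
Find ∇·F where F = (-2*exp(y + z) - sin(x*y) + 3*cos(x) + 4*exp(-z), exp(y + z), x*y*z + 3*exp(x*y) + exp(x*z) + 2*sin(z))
x*y + x*exp(x*z) - y*cos(x*y) + exp(y + z) - 3*sin(x) + 2*cos(z)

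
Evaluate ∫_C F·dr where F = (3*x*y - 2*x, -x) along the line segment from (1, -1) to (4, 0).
-53/2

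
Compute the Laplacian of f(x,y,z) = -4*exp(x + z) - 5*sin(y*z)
5*y**2*sin(y*z) + 5*z**2*sin(y*z) - 8*exp(x + z)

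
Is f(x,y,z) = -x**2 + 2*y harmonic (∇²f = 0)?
No, ∇²f = -2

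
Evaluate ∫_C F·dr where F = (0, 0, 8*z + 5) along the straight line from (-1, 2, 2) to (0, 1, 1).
-17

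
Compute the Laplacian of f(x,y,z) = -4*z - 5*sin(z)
5*sin(z)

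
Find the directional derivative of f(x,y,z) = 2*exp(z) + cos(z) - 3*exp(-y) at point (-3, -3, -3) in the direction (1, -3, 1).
sqrt(11)*(-9*exp(6) + 2 + exp(3)*sin(3))*exp(-3)/11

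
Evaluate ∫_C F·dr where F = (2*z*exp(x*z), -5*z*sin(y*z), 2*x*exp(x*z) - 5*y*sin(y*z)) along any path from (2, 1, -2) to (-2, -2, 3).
-2*exp(-4) + 2*exp(-6) - 5*cos(2) + 5*cos(6)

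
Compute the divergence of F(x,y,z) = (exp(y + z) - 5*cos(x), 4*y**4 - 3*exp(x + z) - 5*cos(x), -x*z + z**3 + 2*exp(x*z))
2*x*exp(x*z) - x + 16*y**3 + 3*z**2 + 5*sin(x)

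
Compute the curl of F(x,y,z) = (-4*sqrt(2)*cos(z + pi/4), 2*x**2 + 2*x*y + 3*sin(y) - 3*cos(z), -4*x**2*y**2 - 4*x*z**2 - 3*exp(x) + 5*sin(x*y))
(-8*x**2*y + 5*x*cos(x*y) - 3*sin(z), 8*x*y**2 - 5*y*cos(x*y) + 4*z**2 + 3*exp(x) + 4*sqrt(2)*sin(z + pi/4), 4*x + 2*y)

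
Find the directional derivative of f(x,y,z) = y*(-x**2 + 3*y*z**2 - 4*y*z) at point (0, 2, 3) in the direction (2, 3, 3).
174*sqrt(22)/11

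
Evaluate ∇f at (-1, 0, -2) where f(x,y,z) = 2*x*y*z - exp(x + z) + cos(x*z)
(-exp(-3) + 2*sin(2), 4, -exp(-3) + sin(2))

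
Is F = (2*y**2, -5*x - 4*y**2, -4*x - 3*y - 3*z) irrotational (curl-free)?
No, ∇×F = (-3, 4, -4*y - 5)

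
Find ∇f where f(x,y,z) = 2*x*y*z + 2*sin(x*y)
(2*y*(z + cos(x*y)), 2*x*(z + cos(x*y)), 2*x*y)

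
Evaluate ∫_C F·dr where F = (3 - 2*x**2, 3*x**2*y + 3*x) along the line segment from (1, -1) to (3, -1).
-34/3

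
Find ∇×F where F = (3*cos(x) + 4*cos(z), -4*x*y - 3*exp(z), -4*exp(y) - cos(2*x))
(-4*exp(y) + 3*exp(z), -2*sin(2*x) - 4*sin(z), -4*y)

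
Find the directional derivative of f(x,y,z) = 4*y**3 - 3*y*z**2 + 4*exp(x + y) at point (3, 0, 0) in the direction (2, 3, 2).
20*sqrt(17)*exp(3)/17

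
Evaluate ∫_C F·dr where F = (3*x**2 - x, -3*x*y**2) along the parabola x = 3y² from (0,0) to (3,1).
207/10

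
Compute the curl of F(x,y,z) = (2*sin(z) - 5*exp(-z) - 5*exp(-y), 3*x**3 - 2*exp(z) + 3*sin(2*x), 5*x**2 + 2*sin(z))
(2*exp(z), -10*x + 2*cos(z) + 5*exp(-z), 9*x**2 + 6*cos(2*x) - 5*exp(-y))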